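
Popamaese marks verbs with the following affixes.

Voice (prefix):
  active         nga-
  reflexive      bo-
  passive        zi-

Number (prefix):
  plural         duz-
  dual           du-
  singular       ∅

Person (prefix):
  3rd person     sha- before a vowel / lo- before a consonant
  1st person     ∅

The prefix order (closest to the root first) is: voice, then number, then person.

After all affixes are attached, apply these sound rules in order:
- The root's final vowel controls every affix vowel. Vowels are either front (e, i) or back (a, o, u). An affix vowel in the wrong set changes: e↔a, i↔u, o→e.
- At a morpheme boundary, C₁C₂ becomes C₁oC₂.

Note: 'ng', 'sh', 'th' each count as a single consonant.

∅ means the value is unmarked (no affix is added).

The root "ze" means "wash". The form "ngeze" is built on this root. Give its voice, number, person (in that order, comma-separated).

Segment: nga-ze.
voice: nga- → active.
number: ∅ → singular.
person: ∅ → 1st person.

active, singular, 1st person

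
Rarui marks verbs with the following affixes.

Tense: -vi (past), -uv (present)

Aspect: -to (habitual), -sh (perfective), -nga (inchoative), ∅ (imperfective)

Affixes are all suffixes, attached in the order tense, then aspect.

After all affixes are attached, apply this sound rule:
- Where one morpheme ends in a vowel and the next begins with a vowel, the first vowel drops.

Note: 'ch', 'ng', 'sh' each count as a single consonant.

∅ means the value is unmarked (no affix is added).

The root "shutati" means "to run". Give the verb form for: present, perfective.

shutatuvsh

Attach tense present -uv → shutatiuv.
Attach aspect perfective -sh → shutatiuvsh.
Apply vowel deletion: shutatiuvsh → shutatuvsh.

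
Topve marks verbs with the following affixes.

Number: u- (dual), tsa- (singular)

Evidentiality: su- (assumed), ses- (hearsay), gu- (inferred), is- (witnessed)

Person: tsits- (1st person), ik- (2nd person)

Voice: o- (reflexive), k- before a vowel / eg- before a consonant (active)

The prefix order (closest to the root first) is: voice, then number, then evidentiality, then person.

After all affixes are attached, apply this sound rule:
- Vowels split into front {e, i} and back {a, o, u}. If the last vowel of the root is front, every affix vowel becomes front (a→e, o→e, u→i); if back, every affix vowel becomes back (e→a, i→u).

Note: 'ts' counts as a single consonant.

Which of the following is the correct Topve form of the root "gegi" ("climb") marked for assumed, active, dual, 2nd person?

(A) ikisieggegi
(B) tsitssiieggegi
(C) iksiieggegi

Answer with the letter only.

C

Attach voice active eg- (before consonant 'g') → eggegi.
Attach number dual u- → ueggegi.
Attach evidentiality assumed su- → suueggegi.
Attach person 2nd person ik- → iksuueggegi.
Apply vowel harmony: iksuueggegi → iksiieggegi.
So the correct form is iksiieggegi, option (C).
(A) ikisieggegi is wrong: it uses witnessed instead of assumed for evidentiality.
(B) tsitssiieggegi is wrong: it uses 1st person instead of 2nd person for person.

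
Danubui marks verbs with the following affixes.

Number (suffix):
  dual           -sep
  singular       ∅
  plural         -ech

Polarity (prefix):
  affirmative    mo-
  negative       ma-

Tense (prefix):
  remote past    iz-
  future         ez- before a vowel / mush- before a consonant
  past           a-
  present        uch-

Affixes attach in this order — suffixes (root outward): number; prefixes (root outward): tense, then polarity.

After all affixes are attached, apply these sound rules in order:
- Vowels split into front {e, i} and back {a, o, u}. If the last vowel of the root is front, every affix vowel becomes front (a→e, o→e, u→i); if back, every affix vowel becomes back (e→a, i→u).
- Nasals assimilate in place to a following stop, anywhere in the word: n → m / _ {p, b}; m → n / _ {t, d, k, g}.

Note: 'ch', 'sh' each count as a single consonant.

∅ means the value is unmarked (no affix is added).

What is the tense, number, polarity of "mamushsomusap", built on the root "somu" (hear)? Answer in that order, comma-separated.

Segment: ma-mush-somu-sep.
tense: ez/mush- → future.
number: -sep → dual.
polarity: ma- → negative.

future, dual, negative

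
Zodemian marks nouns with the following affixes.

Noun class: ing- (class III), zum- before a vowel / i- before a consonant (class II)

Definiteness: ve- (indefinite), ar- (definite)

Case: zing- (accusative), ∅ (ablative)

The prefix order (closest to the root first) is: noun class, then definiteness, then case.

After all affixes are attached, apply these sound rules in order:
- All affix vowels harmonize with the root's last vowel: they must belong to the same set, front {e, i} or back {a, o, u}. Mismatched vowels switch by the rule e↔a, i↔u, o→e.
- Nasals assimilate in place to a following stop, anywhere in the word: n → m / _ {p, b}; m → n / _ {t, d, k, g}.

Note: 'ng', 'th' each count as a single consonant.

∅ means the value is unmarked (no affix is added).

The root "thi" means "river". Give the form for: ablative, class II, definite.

Attach noun class class II i- (before consonant 'th') → ithi.
Attach definiteness definite ar- → arithi.
case = ablative: zero marking, form stays arithi.
Apply vowel harmony: arithi → erithi.
Nasal assimilation: no change.

erithi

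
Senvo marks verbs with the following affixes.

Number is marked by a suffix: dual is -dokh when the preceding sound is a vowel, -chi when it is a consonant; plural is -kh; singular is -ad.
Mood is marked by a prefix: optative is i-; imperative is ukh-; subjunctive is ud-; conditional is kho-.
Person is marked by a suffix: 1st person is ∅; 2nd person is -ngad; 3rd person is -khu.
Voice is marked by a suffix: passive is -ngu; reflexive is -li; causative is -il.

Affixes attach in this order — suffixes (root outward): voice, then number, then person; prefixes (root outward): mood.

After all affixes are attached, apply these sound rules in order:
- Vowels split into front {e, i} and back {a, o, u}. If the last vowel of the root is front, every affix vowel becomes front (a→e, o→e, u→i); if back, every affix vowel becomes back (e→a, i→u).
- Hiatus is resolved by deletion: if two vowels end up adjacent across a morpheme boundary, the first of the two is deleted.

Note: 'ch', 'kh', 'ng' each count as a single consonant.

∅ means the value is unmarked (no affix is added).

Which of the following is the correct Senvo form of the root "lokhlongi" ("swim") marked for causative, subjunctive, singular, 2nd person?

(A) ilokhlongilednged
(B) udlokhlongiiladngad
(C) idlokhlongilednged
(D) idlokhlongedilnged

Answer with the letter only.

C

Attach mood subjunctive ud- → udlokhlongi.
Attach voice causative -il → udlokhlongiil.
Attach number singular -ad → udlokhlongiilad.
Attach person 2nd person -ngad → udlokhlongiiladngad.
Apply vowel harmony: udlokhlongiiladngad → idlokhlongiilednged.
Apply vowel deletion: idlokhlongiilednged → idlokhlongilednged.
So the correct form is idlokhlongilednged, option (C).
(A) ilokhlongilednged is wrong: it uses optative instead of subjunctive for mood.
(D) idlokhlongedilnged is wrong: it has the affixes in the wrong order.
(B) udlokhlongiiladngad is wrong: it fails to apply the sound rule(s).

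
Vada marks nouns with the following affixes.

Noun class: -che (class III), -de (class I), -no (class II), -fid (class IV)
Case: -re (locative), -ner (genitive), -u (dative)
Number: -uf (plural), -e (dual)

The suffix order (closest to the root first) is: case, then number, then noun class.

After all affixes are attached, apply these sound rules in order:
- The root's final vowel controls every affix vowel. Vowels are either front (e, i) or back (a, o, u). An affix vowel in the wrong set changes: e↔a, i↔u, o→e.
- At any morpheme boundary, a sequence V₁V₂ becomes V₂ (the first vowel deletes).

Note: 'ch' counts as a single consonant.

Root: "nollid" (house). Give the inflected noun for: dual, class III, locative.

Attach case locative -re → nollidre.
Attach number dual -e → nollidree.
Attach noun class class III -che → nollidreeche.
Vowel harmony: no change.
Apply vowel deletion: nollidreeche → nollidreche.

nollidreche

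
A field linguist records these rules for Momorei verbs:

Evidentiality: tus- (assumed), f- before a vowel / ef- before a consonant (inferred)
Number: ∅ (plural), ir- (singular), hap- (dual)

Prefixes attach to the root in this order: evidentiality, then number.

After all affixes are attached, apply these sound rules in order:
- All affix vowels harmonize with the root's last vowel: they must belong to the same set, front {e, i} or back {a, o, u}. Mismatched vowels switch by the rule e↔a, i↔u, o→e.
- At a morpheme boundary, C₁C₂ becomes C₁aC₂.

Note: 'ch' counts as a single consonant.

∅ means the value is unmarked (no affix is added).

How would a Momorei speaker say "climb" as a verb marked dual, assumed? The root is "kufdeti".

Attach evidentiality assumed tus- → tuskufdeti.
Attach number dual hap- → haptuskufdeti.
Apply vowel harmony: haptuskufdeti → heptiskufdeti.
Apply epenthesis: heptiskufdeti → hepatisakufdeti.

hepatisakufdeti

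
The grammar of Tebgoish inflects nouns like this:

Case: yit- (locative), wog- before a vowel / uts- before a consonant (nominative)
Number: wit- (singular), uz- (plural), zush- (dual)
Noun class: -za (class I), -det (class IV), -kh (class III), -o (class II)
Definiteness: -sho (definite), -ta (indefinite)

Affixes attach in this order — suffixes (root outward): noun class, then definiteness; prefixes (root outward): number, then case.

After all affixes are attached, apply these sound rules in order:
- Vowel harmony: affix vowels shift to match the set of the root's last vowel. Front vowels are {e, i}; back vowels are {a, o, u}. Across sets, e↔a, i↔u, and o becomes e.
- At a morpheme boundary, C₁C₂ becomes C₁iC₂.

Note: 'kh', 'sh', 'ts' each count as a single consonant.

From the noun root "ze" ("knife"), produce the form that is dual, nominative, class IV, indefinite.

Attach noun class class IV -det → zedet.
Attach definiteness indefinite -ta → zedetta.
Attach number dual zush- → zushzedetta.
Attach case nominative uts- (before consonant 'z') → utszushzedetta.
Apply vowel harmony: utszushzedetta → itszishzedette.
Apply epenthesis: itszishzedette → itsizishizedetite.

itsizishizedetite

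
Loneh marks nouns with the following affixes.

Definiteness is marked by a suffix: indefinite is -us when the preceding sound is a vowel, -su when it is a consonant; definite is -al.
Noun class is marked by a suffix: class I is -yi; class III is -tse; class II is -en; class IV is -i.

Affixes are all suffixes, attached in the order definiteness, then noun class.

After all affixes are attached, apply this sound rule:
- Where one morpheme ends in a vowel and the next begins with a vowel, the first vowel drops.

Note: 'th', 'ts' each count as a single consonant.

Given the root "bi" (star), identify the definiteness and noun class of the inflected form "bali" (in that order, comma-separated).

definite, class IV

Segment: bi-al-i.
definiteness: -al → definite.
noun class: -i → class IV.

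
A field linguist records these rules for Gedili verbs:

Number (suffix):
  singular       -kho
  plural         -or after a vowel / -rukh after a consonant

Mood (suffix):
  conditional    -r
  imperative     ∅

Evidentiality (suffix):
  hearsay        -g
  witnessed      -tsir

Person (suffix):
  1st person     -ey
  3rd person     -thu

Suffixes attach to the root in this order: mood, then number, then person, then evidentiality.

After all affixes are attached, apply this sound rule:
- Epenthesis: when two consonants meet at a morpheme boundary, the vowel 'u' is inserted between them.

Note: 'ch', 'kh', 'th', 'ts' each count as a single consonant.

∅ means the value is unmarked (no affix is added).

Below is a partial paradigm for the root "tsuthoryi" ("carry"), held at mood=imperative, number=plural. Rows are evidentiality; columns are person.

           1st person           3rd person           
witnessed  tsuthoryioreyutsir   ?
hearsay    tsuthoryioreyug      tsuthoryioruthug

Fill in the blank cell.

mood = imperative: zero marking, form stays tsuthoryi.
Attach number plural -or (after vowel 'i') → tsuthoryior.
Attach person 3rd person -thu → tsuthoryiorthu.
Attach evidentiality witnessed -tsir → tsuthoryiorthutsir.
Apply epenthesis: tsuthoryiorthutsir → tsuthoryioruthutsir.

tsuthoryioruthutsir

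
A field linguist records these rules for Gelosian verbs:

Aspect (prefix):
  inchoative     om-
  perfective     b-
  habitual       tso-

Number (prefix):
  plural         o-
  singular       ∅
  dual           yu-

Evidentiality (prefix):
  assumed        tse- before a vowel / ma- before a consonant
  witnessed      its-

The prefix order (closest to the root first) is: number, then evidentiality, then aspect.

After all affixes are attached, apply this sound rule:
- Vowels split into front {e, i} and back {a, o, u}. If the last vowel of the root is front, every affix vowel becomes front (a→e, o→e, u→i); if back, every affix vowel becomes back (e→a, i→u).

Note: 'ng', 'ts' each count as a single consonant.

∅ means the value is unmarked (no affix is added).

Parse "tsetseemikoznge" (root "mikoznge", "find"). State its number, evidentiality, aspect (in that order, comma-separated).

Segment: tso-tse-o-mikoznge.
number: o- → plural.
evidentiality: tse/ma- → assumed.
aspect: tso- → habitual.

plural, assumed, habitual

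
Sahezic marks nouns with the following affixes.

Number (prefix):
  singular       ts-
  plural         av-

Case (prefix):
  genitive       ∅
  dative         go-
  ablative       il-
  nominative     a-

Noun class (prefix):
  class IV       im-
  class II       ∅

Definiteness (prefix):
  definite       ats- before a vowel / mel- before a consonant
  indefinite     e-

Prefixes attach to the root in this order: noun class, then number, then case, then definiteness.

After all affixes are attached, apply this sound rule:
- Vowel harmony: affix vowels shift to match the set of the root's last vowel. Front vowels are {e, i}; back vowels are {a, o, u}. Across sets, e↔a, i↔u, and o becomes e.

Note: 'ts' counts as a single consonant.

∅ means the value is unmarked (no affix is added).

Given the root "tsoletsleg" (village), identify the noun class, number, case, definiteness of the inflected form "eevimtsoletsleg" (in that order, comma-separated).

class IV, plural, genitive, indefinite

Segment: e-av-im-tsoletsleg.
noun class: im- → class IV.
number: av- → plural.
case: ∅ → genitive.
definiteness: e- → indefinite.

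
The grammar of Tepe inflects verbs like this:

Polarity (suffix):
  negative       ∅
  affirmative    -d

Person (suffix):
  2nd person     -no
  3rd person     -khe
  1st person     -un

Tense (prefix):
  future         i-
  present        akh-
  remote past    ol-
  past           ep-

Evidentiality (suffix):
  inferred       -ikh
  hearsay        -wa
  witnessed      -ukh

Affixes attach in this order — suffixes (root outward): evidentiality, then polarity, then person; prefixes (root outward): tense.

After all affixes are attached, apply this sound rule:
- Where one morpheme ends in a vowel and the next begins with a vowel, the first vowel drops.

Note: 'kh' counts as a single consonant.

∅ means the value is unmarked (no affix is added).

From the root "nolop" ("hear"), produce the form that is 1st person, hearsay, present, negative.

Attach evidentiality hearsay -wa → nolopwa.
polarity = negative: zero marking, form stays nolopwa.
Attach tense present akh- → akhnolopwa.
Attach person 1st person -un → akhnolopwaun.
Apply vowel deletion: akhnolopwaun → akhnolopwun.

akhnolopwun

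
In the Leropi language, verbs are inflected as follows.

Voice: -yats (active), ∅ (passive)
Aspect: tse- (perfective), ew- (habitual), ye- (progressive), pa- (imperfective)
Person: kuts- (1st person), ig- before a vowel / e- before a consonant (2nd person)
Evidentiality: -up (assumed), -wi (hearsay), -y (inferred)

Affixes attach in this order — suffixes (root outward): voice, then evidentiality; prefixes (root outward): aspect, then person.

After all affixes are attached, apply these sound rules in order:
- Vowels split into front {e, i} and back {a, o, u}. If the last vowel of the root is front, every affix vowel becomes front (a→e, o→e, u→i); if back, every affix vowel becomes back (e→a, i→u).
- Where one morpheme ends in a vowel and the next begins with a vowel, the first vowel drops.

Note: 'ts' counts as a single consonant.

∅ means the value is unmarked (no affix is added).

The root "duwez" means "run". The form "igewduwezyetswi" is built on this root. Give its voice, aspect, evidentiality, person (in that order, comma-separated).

active, habitual, hearsay, 2nd person

Segment: ig-ew-duwez-yats-wi.
voice: -yats → active.
aspect: ew- → habitual.
evidentiality: -wi → hearsay.
person: ig/e- → 2nd person.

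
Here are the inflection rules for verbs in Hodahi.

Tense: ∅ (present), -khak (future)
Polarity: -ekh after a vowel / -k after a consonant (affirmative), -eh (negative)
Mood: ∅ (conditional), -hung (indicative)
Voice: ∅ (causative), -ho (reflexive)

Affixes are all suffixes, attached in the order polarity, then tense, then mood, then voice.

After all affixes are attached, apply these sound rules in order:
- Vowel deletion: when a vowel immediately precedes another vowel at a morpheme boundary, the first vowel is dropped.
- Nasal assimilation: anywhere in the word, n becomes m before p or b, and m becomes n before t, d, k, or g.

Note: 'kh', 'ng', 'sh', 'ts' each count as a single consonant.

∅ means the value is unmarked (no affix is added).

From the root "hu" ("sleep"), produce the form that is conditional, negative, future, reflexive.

hehkhakho

Attach polarity negative -eh → hueh.
Attach tense future -khak → huehkhak.
mood = conditional: zero marking, form stays huehkhak.
Attach voice reflexive -ho → huehkhakho.
Apply vowel deletion: huehkhakho → hehkhakho.
Nasal assimilation: no change.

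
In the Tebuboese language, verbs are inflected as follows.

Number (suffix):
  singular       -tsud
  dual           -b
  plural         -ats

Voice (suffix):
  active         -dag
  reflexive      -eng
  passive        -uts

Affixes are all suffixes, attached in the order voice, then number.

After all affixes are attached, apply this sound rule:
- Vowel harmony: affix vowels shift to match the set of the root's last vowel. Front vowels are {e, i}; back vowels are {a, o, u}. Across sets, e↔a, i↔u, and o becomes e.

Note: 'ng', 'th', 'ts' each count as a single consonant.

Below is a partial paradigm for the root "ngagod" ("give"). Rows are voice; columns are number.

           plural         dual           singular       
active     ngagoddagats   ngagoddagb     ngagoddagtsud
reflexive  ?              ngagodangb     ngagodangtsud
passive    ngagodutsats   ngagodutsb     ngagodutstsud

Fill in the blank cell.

ngagodangats

Attach voice reflexive -eng → ngagodeng.
Attach number plural -ats → ngagodengats.
Apply vowel harmony: ngagodengats → ngagodangats.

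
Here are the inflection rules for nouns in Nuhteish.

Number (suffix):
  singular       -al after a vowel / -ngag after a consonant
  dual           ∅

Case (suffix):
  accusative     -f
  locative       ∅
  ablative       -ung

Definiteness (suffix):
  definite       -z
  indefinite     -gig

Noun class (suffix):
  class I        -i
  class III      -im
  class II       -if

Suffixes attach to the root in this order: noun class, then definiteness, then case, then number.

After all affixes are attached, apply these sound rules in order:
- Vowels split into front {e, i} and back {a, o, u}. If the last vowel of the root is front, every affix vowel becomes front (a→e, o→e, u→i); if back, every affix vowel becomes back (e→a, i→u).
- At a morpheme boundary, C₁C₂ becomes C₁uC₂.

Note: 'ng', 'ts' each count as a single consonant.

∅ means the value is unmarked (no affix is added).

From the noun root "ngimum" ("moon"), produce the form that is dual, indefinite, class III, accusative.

ngimumumuguguf

Attach noun class class III -im → ngimumim.
Attach definiteness indefinite -gig → ngimumimgig.
Attach case accusative -f → ngimumimgigf.
number = dual: zero marking, form stays ngimumimgigf.
Apply vowel harmony: ngimumimgigf → ngimumumgugf.
Apply epenthesis: ngimumumgugf → ngimumumuguguf.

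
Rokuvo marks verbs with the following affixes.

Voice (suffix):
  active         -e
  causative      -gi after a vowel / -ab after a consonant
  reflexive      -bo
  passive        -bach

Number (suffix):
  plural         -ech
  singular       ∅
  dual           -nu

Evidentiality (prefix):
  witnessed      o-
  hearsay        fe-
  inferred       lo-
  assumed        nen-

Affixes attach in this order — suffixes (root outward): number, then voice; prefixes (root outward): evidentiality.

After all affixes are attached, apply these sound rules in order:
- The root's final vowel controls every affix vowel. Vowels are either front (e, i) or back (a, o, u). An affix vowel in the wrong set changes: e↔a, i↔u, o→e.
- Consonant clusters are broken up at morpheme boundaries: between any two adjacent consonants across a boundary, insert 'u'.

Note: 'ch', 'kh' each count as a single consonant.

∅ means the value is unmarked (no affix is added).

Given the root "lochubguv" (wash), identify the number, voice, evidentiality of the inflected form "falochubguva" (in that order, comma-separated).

singular, active, hearsay

Segment: fe-lochubguv-e.
number: ∅ → singular.
voice: -e → active.
evidentiality: fe- → hearsay.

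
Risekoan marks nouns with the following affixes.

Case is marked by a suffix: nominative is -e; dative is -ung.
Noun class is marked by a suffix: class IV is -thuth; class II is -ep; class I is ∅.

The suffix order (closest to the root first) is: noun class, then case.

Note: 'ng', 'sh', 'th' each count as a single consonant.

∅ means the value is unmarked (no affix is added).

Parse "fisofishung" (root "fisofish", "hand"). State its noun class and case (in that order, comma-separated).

Segment: fisofish-ung.
noun class: ∅ → class I.
case: -ung → dative.

class I, dative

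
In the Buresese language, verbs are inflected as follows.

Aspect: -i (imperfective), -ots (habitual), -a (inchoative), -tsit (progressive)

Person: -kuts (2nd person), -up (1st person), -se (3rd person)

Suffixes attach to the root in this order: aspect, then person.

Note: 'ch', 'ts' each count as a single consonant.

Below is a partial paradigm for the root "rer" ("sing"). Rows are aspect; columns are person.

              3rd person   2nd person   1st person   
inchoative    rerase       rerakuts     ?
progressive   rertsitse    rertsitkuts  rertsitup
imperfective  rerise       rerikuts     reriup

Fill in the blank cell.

Attach aspect inchoative -a → rera.
Attach person 1st person -up → reraup.

reraup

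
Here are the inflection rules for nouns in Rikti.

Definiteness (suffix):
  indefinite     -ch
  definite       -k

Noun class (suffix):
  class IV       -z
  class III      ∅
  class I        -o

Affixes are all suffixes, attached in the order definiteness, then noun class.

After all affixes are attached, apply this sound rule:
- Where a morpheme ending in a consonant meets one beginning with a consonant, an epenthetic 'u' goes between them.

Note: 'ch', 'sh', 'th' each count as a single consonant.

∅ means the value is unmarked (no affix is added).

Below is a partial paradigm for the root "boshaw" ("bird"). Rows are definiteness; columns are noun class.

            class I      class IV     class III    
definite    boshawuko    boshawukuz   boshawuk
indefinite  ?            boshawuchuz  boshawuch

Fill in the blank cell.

Attach definiteness indefinite -ch → boshawch.
Attach noun class class I -o → boshawcho.
Apply epenthesis: boshawcho → boshawucho.

boshawucho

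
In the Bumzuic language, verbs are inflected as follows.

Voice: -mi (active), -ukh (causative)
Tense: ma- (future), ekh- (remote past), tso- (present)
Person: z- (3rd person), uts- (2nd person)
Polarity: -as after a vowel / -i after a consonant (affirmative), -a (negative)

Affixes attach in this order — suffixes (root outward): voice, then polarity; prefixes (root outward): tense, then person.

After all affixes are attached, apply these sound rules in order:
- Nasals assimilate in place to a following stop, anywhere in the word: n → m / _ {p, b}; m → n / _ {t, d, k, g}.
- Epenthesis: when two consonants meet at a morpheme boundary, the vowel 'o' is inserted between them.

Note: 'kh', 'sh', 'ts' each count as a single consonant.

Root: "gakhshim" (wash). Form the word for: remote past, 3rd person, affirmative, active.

Attach voice active -mi → gakhshimmi.
Attach tense remote past ekh- → ekhgakhshimmi.
Attach polarity affirmative -as (after vowel 'i') → ekhgakhshimmias.
Attach person 3rd person z- → zekhgakhshimmias.
Nasal assimilation: no change.
Apply epenthesis: zekhgakhshimmias → zekhogakhshimomias.

zekhogakhshimomias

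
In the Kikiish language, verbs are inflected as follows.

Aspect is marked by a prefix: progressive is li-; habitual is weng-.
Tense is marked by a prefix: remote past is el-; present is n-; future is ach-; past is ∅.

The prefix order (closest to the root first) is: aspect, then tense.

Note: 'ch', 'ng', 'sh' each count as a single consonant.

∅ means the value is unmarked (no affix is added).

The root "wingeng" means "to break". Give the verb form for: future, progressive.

achliwingeng

Attach aspect progressive li- → liwingeng.
Attach tense future ach- → achliwingeng.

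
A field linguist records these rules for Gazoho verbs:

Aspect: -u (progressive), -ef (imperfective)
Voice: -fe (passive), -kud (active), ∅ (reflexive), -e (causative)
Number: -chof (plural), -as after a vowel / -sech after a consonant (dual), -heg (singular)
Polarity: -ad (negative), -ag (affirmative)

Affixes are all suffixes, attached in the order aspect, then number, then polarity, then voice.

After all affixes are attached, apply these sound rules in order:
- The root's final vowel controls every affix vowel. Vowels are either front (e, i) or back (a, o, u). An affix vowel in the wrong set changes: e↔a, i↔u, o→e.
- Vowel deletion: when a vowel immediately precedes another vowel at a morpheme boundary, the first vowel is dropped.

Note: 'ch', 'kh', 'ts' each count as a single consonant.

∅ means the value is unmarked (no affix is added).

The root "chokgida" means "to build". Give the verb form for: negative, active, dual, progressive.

chokgidasadkud

Attach aspect progressive -u → chokgidau.
Attach number dual -as (after vowel 'u') → chokgidauas.
Attach polarity negative -ad → chokgidauasad.
Attach voice active -kud → chokgidauasadkud.
Vowel harmony: no change.
Apply vowel deletion: chokgidauasadkud → chokgidasadkud.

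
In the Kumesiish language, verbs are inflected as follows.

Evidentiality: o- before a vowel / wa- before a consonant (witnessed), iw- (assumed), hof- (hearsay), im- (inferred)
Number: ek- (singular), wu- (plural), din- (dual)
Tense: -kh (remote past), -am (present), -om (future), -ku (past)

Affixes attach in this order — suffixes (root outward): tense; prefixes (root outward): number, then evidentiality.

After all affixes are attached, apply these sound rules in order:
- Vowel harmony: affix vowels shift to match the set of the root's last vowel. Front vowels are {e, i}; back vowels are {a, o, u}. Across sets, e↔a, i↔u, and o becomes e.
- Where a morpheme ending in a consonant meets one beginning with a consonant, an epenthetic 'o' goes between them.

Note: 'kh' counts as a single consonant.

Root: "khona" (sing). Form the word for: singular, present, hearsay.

Attach tense present -am → khonaam.
Attach number singular ek- → ekkhonaam.
Attach evidentiality hearsay hof- → hofekkhonaam.
Apply vowel harmony: hofekkhonaam → hofakkhonaam.
Apply epenthesis: hofakkhonaam → hofakokhonaam.

hofakokhonaam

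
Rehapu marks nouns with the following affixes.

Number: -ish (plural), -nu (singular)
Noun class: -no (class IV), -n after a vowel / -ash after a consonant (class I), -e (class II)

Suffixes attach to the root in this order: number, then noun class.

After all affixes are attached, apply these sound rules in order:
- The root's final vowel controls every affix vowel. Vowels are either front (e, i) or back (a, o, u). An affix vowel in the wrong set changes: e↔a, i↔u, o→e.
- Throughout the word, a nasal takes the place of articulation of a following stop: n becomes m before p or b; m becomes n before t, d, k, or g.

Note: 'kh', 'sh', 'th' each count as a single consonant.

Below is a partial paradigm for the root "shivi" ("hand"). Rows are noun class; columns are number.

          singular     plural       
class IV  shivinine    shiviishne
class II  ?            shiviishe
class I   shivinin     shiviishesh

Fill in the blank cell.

Attach number singular -nu → shivinu.
Attach noun class class II -e → shivinue.
Apply vowel harmony: shivinue → shivinie.
Nasal assimilation: no change.

shivinie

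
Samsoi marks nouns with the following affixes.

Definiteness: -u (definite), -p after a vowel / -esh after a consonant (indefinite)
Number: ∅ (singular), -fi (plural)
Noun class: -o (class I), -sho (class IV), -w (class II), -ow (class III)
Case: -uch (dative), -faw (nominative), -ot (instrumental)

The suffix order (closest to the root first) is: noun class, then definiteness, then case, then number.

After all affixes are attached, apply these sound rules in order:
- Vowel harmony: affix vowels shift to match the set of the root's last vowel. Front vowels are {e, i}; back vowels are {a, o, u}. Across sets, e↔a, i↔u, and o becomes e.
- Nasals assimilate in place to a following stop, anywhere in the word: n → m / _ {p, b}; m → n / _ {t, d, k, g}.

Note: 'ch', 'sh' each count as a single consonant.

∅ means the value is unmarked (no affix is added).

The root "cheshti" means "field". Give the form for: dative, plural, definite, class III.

Attach noun class class III -ow → cheshtiow.
Attach definiteness definite -u → cheshtiowu.
Attach case dative -uch → cheshtiowuuch.
Attach number plural -fi → cheshtiowuuchfi.
Apply vowel harmony: cheshtiowuuchfi → cheshtiewiichfi.
Nasal assimilation: no change.

cheshtiewiichfi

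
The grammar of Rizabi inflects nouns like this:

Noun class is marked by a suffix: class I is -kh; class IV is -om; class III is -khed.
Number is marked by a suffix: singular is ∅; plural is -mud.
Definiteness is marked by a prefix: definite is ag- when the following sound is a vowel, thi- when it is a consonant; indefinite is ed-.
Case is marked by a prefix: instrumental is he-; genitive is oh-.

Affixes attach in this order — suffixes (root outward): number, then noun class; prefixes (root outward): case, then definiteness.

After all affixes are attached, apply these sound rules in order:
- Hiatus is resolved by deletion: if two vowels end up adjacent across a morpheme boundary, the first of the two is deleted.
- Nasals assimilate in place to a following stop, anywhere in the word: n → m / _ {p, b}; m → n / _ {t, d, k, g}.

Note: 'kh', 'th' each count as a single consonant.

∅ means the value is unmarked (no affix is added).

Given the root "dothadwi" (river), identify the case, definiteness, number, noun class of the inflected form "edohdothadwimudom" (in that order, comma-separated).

genitive, indefinite, plural, class IV

Segment: ed-oh-dothadwi-mud-om.
case: oh- → genitive.
definiteness: ed- → indefinite.
number: -mud → plural.
noun class: -om → class IV.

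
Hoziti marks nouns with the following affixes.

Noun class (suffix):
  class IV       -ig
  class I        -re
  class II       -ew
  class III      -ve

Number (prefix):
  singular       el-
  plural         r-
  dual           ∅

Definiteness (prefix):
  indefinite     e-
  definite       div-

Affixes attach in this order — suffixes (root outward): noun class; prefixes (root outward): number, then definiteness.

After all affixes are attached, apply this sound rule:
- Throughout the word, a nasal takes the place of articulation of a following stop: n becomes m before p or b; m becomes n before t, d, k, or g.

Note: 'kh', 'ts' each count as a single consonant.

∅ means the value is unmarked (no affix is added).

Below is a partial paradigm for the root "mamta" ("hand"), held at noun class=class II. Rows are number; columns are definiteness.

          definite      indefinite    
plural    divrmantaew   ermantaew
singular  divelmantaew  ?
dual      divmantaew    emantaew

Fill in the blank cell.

Attach number singular el- → elmamta.
Attach definiteness indefinite e- → eelmamta.
Attach noun class class II -ew → eelmamtaew.
Apply nasal assimilation: eelmamtaew → eelmantaew.

eelmantaew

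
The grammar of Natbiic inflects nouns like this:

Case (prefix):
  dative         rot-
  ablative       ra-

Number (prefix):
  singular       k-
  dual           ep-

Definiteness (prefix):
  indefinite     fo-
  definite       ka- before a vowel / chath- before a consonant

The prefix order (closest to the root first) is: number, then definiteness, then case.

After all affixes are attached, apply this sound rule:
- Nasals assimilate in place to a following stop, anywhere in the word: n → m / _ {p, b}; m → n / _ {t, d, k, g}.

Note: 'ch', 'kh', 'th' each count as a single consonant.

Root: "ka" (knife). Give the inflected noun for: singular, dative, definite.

Attach number singular k- → kka.
Attach definiteness definite chath- (before consonant 'k') → chathkka.
Attach case dative rot- → rotchathkka.
Nasal assimilation: no change.

rotchathkka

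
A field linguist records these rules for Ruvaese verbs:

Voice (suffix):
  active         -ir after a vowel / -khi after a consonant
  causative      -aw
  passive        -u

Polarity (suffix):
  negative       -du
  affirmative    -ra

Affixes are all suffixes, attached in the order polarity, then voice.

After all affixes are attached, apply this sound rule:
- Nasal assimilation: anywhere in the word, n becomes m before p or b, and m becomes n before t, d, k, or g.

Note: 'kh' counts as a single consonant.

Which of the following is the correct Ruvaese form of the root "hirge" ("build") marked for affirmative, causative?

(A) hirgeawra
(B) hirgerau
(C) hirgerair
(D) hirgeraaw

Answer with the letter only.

D

Attach polarity affirmative -ra → hirgera.
Attach voice causative -aw → hirgeraaw.
Nasal assimilation: no change.
So the correct form is hirgeraaw, option (D).
(A) hirgeawra is wrong: it has the affixes in the wrong order.
(B) hirgerau is wrong: it uses passive instead of causative for voice.
(C) hirgerair is wrong: it uses active instead of causative for voice.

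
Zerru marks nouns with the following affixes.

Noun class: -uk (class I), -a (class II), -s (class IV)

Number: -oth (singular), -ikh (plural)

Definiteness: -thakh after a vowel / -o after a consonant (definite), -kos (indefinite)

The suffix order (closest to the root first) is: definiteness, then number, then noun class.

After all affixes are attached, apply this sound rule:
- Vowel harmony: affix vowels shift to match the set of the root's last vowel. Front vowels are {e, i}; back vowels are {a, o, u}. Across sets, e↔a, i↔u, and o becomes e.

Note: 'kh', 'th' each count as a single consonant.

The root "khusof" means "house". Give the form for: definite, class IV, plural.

Attach definiteness definite -o (after consonant 'f') → khusofo.
Attach number plural -ikh → khusofoikh.
Attach noun class class IV -s → khusofoikhs.
Apply vowel harmony: khusofoikhs → khusofoukhs.

khusofoukhs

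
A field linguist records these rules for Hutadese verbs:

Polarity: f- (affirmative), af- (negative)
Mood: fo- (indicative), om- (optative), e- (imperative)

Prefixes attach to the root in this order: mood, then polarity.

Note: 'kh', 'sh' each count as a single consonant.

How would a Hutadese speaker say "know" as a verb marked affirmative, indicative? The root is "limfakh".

Attach mood indicative fo- → folimfakh.
Attach polarity affirmative f- → ffolimfakh.

ffolimfakh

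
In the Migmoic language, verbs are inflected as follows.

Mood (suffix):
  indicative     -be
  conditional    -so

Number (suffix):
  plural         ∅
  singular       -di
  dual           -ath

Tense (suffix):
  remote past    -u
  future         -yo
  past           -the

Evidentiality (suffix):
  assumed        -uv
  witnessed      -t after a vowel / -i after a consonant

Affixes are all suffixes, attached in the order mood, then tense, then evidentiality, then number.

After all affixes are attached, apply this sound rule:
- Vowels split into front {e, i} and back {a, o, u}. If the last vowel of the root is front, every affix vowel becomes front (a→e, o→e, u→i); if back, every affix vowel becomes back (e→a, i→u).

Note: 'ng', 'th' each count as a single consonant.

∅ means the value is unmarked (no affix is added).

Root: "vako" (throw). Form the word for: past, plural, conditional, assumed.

vakosothauv

Attach mood conditional -so → vakoso.
Attach tense past -the → vakosothe.
Attach evidentiality assumed -uv → vakosotheuv.
number = plural: zero marking, form stays vakosotheuv.
Apply vowel harmony: vakosotheuv → vakosothauv.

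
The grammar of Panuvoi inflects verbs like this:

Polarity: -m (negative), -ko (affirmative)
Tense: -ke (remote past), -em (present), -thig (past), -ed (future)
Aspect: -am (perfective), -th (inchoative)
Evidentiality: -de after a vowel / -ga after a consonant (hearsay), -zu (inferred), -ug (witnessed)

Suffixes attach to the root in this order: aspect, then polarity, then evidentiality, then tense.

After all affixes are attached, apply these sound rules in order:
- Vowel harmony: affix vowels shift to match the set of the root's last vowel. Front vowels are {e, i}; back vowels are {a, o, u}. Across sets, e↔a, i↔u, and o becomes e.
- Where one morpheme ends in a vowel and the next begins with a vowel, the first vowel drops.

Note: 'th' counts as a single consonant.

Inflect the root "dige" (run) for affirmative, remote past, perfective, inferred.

digemkezike

Attach aspect perfective -am → digeam.
Attach polarity affirmative -ko → digeamko.
Attach evidentiality inferred -zu → digeamkozu.
Attach tense remote past -ke → digeamkozuke.
Apply vowel harmony: digeamkozuke → digeemkezike.
Apply vowel deletion: digeemkezike → digemkezike.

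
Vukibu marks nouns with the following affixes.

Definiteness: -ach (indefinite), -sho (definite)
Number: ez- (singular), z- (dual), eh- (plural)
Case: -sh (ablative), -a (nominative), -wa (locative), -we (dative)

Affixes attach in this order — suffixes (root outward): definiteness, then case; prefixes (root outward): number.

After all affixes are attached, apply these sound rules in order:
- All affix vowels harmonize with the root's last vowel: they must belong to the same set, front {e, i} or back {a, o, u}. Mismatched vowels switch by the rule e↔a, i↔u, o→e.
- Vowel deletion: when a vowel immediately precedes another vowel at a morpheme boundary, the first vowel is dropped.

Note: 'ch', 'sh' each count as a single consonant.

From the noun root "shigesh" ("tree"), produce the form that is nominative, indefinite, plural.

Attach number plural eh- → ehshigesh.
Attach definiteness indefinite -ach → ehshigeshach.
Attach case nominative -a → ehshigeshacha.
Apply vowel harmony: ehshigeshacha → ehshigesheche.
Vowel deletion: no change.

ehshigesheche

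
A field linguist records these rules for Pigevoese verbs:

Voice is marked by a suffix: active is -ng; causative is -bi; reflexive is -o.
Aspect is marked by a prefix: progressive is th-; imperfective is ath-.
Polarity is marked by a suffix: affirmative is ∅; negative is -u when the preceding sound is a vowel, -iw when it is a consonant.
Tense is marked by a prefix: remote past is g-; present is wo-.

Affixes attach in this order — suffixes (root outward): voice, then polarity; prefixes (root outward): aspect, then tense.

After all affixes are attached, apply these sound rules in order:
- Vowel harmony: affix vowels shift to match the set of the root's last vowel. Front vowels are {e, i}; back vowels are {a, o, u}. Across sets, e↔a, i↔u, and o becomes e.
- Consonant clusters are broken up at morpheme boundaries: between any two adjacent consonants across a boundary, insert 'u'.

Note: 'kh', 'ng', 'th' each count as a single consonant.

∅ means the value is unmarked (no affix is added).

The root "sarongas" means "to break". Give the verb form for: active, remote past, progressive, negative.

guthusarongasunguw

Attach voice active -ng → sarongasng.
Attach polarity negative -iw (after consonant 'ng') → sarongasngiw.
Attach aspect progressive th- → thsarongasngiw.
Attach tense remote past g- → gthsarongasngiw.
Apply vowel harmony: gthsarongasngiw → gthsarongasnguw.
Apply epenthesis: gthsarongasnguw → guthusarongasunguw.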